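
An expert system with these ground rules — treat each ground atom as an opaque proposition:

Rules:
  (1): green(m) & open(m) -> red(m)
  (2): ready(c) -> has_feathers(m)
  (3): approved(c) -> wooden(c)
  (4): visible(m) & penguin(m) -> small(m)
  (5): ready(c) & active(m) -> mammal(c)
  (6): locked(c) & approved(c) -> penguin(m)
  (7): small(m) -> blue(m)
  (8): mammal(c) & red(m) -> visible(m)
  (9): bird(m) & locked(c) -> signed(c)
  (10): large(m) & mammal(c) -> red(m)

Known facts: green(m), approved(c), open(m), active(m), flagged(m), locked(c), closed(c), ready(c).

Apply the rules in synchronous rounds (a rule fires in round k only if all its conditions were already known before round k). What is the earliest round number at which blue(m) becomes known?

4

[1] (1) [green(m) & open(m) -> red(m)]; (2) [ready(c) -> has_feathers(m)]; (3) [approved(c) -> wooden(c)]; (5) [ready(c) & active(m) -> mammal(c)]; (6) [locked(c) & approved(c) -> penguin(m)]. ⇒ new: red(m), has_feathers(m), wooden(c), mammal(c), penguin(m).
[2] (8) [mammal(c) & red(m) -> visible(m)]. ⇒ new: visible(m).
[3] (4) [visible(m) & penguin(m) -> small(m)]. ⇒ new: small(m).
[4] (7) [small(m) -> blue(m)]. ⇒ new: blue(m).
blue(m) first appears in round 4.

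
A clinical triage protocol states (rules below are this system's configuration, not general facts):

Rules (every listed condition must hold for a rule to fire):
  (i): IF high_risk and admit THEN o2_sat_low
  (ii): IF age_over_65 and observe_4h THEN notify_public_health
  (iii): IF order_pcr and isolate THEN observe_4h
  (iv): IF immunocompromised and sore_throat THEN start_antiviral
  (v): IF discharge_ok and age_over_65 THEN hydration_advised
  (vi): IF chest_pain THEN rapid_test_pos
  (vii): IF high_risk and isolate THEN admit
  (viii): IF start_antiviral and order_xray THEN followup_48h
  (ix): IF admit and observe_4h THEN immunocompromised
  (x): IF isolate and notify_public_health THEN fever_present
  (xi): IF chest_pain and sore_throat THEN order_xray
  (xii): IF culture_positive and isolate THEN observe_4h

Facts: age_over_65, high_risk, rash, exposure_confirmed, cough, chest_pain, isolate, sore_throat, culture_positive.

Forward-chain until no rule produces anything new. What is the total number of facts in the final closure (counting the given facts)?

[1] (vi) [IF chest_pain THEN rapid_test_pos]; (vii) [IF high_risk and isolate THEN admit]; (xi) [IF chest_pain and sore_throat THEN order_xray]; (xii) [IF culture_positive and isolate THEN observe_4h]. ⇒ new: rapid_test_pos, admit, order_xray, observe_4h.
[2] (i) [IF high_risk and admit THEN o2_sat_low]; (ii) [IF age_over_65 and observe_4h THEN notify_public_health]; (ix) [IF admit and observe_4h THEN immunocompromised]. ⇒ new: o2_sat_low, notify_public_health, immunocompromised.
[3] (iv) [IF immunocompromised and sore_throat THEN start_antiviral]; (x) [IF isolate and notify_public_health THEN fever_present]. ⇒ new: start_antiviral, fever_present.
[4] (viii) [IF start_antiviral and order_xray THEN followup_48h]. ⇒ new: followup_48h.
Closure: {admit, age_over_65, chest_pain, cough, culture_positive, exposure_confirmed, fever_present, followup_48h, high_risk, immunocompromised, isolate, notify_public_health, o2_sat_low, observe_4h, order_xray, rapid_test_pos, rash, sore_throat, start_antiviral} — 19 facts.

19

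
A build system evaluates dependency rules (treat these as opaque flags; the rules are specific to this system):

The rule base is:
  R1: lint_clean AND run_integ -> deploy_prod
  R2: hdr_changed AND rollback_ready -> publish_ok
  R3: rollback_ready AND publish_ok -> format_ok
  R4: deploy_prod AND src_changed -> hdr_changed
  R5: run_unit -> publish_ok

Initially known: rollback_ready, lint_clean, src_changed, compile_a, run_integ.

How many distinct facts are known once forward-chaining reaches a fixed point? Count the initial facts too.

9

Round 1 fires R1, giving deploy_prod.
Round 2 fires R4, giving hdr_changed.
Round 3 fires R2, giving publish_ok.
Round 4 fires R3, giving format_ok.
Closure: {compile_a, deploy_prod, format_ok, hdr_changed, lint_clean, publish_ok, rollback_ready, run_integ, src_changed} — 9 facts.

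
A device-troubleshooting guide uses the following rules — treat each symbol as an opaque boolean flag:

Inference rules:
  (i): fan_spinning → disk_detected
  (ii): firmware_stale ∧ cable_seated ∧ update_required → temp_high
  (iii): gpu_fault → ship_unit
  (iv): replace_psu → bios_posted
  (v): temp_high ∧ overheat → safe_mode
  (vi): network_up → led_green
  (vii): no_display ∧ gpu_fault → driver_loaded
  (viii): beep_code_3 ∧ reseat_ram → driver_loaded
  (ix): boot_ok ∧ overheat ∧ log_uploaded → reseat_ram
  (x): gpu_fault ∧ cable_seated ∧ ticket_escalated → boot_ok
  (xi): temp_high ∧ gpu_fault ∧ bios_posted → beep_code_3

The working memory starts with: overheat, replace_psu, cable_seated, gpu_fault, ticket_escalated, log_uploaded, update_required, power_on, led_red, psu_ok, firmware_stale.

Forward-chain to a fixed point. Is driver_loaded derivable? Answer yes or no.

yes

Round 1: (ii) [firmware_stale ∧ cable_seated ∧ update_required → temp_high]; (iii) [gpu_fault → ship_unit]; (iv) [replace_psu → bios_posted]; (x) [gpu_fault ∧ cable_seated ∧ ticket_escalated → boot_ok]. Adds temp_high, ship_unit, bios_posted, boot_ok.
Round 2: (v) [temp_high ∧ overheat → safe_mode]; (ix) [boot_ok ∧ overheat ∧ log_uploaded → reseat_ram]; (xi) [temp_high ∧ gpu_fault ∧ bios_posted → beep_code_3]. Adds safe_mode, reseat_ram, beep_code_3.
Round 3: (viii) [beep_code_3 ∧ reseat_ram → driver_loaded]. Adds driver_loaded.
driver_loaded appears in round 3, so it is derivable.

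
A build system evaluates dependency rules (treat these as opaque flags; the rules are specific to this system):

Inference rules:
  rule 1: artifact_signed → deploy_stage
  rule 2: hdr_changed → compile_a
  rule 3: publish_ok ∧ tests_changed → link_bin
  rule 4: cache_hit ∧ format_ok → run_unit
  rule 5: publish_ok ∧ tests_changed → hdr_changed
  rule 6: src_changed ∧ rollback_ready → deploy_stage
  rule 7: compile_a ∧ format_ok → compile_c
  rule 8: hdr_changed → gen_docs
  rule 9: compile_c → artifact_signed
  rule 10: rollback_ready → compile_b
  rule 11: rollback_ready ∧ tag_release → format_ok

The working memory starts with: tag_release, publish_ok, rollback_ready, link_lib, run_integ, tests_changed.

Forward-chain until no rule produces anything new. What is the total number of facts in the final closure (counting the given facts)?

15

Round 1: rule 3 [publish_ok ∧ tests_changed → link_bin]; rule 5 [publish_ok ∧ tests_changed → hdr_changed]; rule 10 [rollback_ready → compile_b]; rule 11 [rollback_ready ∧ tag_release → format_ok]. New: link_bin, hdr_changed, compile_b, format_ok.
Round 2: rule 2 [hdr_changed → compile_a]; rule 8 [hdr_changed → gen_docs]. New: compile_a, gen_docs.
Round 3: rule 7 [compile_a ∧ format_ok → compile_c]. New: compile_c.
Round 4: rule 9 [compile_c → artifact_signed]. New: artifact_signed.
Round 5: rule 1 [artifact_signed → deploy_stage]. New: deploy_stage.
Closure: {artifact_signed, compile_a, compile_b, compile_c, deploy_stage, format_ok, gen_docs, hdr_changed, link_bin, link_lib, publish_ok, rollback_ready, run_integ, tag_release, tests_changed} — 15 facts.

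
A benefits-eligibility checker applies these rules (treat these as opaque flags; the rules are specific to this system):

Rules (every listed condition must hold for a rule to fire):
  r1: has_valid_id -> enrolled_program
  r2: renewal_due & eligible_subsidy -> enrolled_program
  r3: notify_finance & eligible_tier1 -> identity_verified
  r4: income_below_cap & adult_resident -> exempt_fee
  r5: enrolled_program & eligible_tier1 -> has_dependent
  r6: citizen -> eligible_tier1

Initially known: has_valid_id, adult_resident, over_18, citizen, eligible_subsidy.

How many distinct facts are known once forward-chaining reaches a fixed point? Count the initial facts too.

[1] r1 [has_valid_id -> enrolled_program]; r6 [citizen -> eligible_tier1]. ⇒ new: enrolled_program, eligible_tier1.
[2] r5 [enrolled_program & eligible_tier1 -> has_dependent]. ⇒ new: has_dependent.
Closure: {adult_resident, citizen, eligible_subsidy, eligible_tier1, enrolled_program, has_dependent, has_valid_id, over_18} — 8 facts.

8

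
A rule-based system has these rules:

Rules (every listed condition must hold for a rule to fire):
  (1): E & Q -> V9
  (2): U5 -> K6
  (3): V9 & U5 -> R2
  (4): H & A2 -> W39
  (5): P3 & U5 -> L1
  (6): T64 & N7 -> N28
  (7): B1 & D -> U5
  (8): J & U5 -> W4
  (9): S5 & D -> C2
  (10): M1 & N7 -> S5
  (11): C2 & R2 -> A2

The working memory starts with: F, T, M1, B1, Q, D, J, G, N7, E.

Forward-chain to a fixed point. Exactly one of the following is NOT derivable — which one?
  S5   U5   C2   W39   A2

Round 1 — (1), (7), (10), derive V9, U5, S5.
Round 2 — (2), (3), (8), (9), derive K6, R2, W4, C2.
Round 3 — (11), derive A2.
Derived: U5 (round 1), A2 (round 3), S5 (round 1), C2 (round 2). W39 never appears in any round.

W39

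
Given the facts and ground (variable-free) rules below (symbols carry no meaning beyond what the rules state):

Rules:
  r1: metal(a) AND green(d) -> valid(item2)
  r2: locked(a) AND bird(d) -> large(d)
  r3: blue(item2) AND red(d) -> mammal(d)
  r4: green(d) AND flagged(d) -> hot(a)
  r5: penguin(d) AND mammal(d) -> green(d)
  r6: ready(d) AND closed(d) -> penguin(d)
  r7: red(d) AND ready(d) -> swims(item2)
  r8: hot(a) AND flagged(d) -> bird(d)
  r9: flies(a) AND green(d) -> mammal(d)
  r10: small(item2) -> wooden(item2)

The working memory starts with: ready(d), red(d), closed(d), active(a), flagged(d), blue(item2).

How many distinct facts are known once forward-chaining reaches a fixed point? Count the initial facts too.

12

Round 1: r3 [blue(item2) AND red(d) -> mammal(d)]; r6 [ready(d) AND closed(d) -> penguin(d)]; r7 [red(d) AND ready(d) -> swims(item2)]. Adds mammal(d), penguin(d), swims(item2).
Round 2: r5 [penguin(d) AND mammal(d) -> green(d)]. Adds green(d).
Round 3: r4 [green(d) AND flagged(d) -> hot(a)]. Adds hot(a).
Round 4: r8 [hot(a) AND flagged(d) -> bird(d)]. Adds bird(d).
Closure: {active(a), bird(d), blue(item2), closed(d), flagged(d), green(d), hot(a), mammal(d), penguin(d), ready(d), red(d), swims(item2)} — 12 facts.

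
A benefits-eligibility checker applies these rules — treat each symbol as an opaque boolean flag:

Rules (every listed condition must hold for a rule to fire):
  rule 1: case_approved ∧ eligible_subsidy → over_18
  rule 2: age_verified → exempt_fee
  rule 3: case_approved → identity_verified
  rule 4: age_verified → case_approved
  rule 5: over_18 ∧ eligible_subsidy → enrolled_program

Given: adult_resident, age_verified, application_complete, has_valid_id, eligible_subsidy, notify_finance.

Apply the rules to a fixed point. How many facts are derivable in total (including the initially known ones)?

11

Round 1: rule 2 [age_verified → exempt_fee]; rule 4 [age_verified → case_approved]. Adds exempt_fee, case_approved.
Round 2: rule 1 [case_approved ∧ eligible_subsidy → over_18]; rule 3 [case_approved → identity_verified]. Adds over_18, identity_verified.
Round 3: rule 5 [over_18 ∧ eligible_subsidy → enrolled_program]. Adds enrolled_program.
Closure: {adult_resident, age_verified, application_complete, case_approved, eligible_subsidy, enrolled_program, exempt_fee, has_valid_id, identity_verified, notify_finance, over_18} — 11 facts.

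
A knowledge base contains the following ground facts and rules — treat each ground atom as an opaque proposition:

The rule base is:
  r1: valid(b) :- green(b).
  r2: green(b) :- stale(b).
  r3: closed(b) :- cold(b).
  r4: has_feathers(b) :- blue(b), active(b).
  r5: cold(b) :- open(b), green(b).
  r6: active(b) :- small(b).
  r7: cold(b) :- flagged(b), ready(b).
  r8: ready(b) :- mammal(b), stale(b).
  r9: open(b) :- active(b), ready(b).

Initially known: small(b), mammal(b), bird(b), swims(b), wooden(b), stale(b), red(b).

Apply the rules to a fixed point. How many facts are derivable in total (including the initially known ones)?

14

Round 1: r2 [green(b) :- stale(b).]; r6 [active(b) :- small(b).]; r8 [ready(b) :- mammal(b), stale(b).]. New: green(b), active(b), ready(b).
Round 2: r1 [valid(b) :- green(b).]; r9 [open(b) :- active(b), ready(b).]. New: valid(b), open(b).
Round 3: r5 [cold(b) :- open(b), green(b).]. New: cold(b).
Round 4: r3 [closed(b) :- cold(b).]. New: closed(b).
Closure: {active(b), bird(b), closed(b), cold(b), green(b), mammal(b), open(b), ready(b), red(b), small(b), stale(b), swims(b), valid(b), wooden(b)} — 14 facts.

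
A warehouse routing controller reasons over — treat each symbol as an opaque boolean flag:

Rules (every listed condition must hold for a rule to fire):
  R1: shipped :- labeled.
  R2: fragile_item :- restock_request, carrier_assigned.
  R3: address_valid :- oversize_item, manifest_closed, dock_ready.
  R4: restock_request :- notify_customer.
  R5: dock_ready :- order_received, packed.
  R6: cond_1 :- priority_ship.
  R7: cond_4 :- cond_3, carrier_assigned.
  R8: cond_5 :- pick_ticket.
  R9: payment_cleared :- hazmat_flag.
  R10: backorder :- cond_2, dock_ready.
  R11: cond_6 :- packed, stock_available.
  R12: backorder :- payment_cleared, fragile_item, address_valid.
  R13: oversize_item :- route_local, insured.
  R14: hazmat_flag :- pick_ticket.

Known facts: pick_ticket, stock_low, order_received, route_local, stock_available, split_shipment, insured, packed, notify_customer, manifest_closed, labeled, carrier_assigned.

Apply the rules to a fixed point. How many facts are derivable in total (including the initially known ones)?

23

Round 1: R1 [shipped :- labeled.]; R4 [restock_request :- notify_customer.]; R5 [dock_ready :- order_received, packed.]; R8 [cond_5 :- pick_ticket.]; R11 [cond_6 :- packed, stock_available.]; R13 [oversize_item :- route_local, insured.]; R14 [hazmat_flag :- pick_ticket.]. New: shipped, restock_request, dock_ready, cond_5, cond_6, oversize_item, hazmat_flag.
Round 2: R2 [fragile_item :- restock_request, carrier_assigned.]; R3 [address_valid :- oversize_item, manifest_closed, dock_ready.]; R9 [payment_cleared :- hazmat_flag.]. New: fragile_item, address_valid, payment_cleared.
Round 3: R12 [backorder :- payment_cleared, fragile_item, address_valid.]. New: backorder.
Closure: {address_valid, backorder, carrier_assigned, cond_5, cond_6, dock_ready, fragile_item, hazmat_flag, insured, labeled, manifest_closed, notify_customer, order_received, oversize_item, packed, payment_cleared, pick_ticket, restock_request, route_local, shipped, split_shipment, stock_available, stock_low} — 23 facts.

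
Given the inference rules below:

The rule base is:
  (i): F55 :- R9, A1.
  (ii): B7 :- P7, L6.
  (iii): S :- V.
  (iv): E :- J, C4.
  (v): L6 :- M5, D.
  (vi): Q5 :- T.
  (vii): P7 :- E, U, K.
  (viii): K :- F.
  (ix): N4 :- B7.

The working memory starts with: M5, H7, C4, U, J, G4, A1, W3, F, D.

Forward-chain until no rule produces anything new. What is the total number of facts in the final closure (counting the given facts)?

16

[1] (iv) [E :- J, C4.]; (v) [L6 :- M5, D.]; (viii) [K :- F.]. ⇒ new: E, L6, K.
[2] (vii) [P7 :- E, U, K.]. ⇒ new: P7.
[3] (ii) [B7 :- P7, L6.]. ⇒ new: B7.
[4] (ix) [N4 :- B7.]. ⇒ new: N4.
Closure: {A1, B7, C4, D, E, F, G4, H7, J, K, L6, M5, N4, P7, U, W3} — 16 facts.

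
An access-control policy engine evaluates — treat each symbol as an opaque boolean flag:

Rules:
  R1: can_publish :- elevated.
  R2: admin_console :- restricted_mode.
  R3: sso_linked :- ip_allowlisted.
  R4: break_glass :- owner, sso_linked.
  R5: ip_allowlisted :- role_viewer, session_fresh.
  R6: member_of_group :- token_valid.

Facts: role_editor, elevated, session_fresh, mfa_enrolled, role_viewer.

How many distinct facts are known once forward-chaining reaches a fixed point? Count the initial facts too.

Round 1 — R1, R5, derive can_publish, ip_allowlisted.
Round 2 — R3, derive sso_linked.
Closure: {can_publish, elevated, ip_allowlisted, mfa_enrolled, role_editor, role_viewer, session_fresh, sso_linked} — 8 facts.

8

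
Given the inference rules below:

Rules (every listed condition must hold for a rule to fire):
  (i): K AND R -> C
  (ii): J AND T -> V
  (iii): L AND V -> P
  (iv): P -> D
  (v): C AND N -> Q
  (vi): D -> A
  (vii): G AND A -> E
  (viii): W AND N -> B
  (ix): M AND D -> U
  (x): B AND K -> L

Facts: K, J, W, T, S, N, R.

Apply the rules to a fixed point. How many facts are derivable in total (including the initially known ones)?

[1] (i) [K AND R -> C]; (ii) [J AND T -> V]; (viii) [W AND N -> B]. ⇒ new: C, V, B.
[2] (v) [C AND N -> Q]; (x) [B AND K -> L]. ⇒ new: Q, L.
[3] (iii) [L AND V -> P]. ⇒ new: P.
[4] (iv) [P -> D]. ⇒ new: D.
[5] (vi) [D -> A]. ⇒ new: A.
Closure: {A, B, C, D, J, K, L, N, P, Q, R, S, T, V, W} — 15 facts.

15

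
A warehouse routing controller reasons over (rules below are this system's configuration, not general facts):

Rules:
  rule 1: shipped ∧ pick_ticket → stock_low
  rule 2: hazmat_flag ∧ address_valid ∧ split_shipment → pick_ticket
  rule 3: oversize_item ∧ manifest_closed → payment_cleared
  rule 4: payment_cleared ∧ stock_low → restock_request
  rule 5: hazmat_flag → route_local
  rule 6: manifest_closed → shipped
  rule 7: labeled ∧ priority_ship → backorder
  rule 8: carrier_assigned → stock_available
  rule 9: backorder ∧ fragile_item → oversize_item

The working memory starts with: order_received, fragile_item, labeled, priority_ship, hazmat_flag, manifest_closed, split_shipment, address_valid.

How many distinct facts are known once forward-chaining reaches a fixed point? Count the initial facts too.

16

Round 1: rule 2 [hazmat_flag ∧ address_valid ∧ split_shipment → pick_ticket]; rule 5 [hazmat_flag → route_local]; rule 6 [manifest_closed → shipped]; rule 7 [labeled ∧ priority_ship → backorder]. New: pick_ticket, route_local, shipped, backorder.
Round 2: rule 1 [shipped ∧ pick_ticket → stock_low]; rule 9 [backorder ∧ fragile_item → oversize_item]. New: stock_low, oversize_item.
Round 3: rule 3 [oversize_item ∧ manifest_closed → payment_cleared]. New: payment_cleared.
Round 4: rule 4 [payment_cleared ∧ stock_low → restock_request]. New: restock_request.
Closure: {address_valid, backorder, fragile_item, hazmat_flag, labeled, manifest_closed, order_received, oversize_item, payment_cleared, pick_ticket, priority_ship, restock_request, route_local, shipped, split_shipment, stock_low} — 16 facts.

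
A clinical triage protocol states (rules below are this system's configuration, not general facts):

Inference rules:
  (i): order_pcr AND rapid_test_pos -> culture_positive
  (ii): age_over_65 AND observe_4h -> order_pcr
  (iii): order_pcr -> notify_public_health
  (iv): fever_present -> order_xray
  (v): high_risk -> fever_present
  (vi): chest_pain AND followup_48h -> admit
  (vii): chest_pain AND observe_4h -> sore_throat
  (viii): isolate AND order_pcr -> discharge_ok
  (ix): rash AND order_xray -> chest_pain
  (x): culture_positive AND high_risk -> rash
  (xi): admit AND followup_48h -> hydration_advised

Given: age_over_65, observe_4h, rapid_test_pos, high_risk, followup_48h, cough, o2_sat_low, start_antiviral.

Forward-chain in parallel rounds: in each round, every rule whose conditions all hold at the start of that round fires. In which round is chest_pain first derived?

4

Round 1: (ii) [age_over_65 AND observe_4h -> order_pcr]; (v) [high_risk -> fever_present]. New: order_pcr, fever_present.
Round 2: (i) [order_pcr AND rapid_test_pos -> culture_positive]; (iii) [order_pcr -> notify_public_health]; (iv) [fever_present -> order_xray]. New: culture_positive, notify_public_health, order_xray.
Round 3: (x) [culture_positive AND high_risk -> rash]. New: rash.
Round 4: (ix) [rash AND order_xray -> chest_pain]. New: chest_pain.
chest_pain first appears in round 4.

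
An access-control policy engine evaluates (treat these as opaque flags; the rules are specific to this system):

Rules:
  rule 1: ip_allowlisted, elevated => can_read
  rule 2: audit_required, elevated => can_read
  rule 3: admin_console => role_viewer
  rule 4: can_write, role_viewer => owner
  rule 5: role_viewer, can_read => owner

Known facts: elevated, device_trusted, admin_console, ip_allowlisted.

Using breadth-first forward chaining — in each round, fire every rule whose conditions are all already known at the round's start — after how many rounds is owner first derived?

2

Round 1 fires rule 1, rule 3, giving can_read, role_viewer.
Round 2 fires rule 5, giving owner.
owner first appears in round 2.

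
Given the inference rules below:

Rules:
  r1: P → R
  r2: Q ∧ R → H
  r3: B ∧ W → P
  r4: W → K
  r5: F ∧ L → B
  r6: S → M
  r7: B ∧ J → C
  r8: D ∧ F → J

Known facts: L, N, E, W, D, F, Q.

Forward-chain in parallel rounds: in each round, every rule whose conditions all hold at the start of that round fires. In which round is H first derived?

4

[1] r4 [W → K]; r5 [F ∧ L → B]; r8 [D ∧ F → J]. ⇒ new: K, B, J.
[2] r3 [B ∧ W → P]; r7 [B ∧ J → C]. ⇒ new: P, C.
[3] r1 [P → R]. ⇒ new: R.
[4] r2 [Q ∧ R → H]. ⇒ new: H.
H first appears in round 4.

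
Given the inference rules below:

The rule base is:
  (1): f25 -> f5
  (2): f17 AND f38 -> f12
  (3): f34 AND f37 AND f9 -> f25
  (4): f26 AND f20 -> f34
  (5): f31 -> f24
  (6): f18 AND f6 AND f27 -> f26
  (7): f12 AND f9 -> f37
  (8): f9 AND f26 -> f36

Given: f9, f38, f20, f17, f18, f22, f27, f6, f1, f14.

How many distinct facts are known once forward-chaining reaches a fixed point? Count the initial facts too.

Round 1: (2) [f17 AND f38 -> f12]; (6) [f18 AND f6 AND f27 -> f26]. Adds f12, f26.
Round 2: (4) [f26 AND f20 -> f34]; (7) [f12 AND f9 -> f37]; (8) [f9 AND f26 -> f36]. Adds f34, f37, f36.
Round 3: (3) [f34 AND f37 AND f9 -> f25]. Adds f25.
Round 4: (1) [f25 -> f5]. Adds f5.
Closure: {f1, f12, f14, f17, f18, f20, f22, f25, f26, f27, f34, f36, f37, f38, f5, f6, f9} — 17 facts.

17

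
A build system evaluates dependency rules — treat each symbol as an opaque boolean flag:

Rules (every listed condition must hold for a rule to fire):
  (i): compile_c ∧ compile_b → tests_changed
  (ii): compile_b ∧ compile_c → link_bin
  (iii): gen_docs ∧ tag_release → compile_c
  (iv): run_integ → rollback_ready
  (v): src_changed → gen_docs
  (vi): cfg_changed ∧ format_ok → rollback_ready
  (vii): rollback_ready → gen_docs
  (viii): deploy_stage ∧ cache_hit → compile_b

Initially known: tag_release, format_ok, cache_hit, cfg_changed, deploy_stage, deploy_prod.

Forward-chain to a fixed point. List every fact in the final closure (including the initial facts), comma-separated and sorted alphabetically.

Round 1 fires (vi), (viii), giving rollback_ready, compile_b.
Round 2 fires (vii), giving gen_docs.
Round 3 fires (iii), giving compile_c.
Round 4 fires (i), (ii), giving tests_changed, link_bin.

cache_hit, cfg_changed, compile_b, compile_c, deploy_prod, deploy_stage, format_ok, gen_docs, link_bin, rollback_ready, tag_release, tests_changed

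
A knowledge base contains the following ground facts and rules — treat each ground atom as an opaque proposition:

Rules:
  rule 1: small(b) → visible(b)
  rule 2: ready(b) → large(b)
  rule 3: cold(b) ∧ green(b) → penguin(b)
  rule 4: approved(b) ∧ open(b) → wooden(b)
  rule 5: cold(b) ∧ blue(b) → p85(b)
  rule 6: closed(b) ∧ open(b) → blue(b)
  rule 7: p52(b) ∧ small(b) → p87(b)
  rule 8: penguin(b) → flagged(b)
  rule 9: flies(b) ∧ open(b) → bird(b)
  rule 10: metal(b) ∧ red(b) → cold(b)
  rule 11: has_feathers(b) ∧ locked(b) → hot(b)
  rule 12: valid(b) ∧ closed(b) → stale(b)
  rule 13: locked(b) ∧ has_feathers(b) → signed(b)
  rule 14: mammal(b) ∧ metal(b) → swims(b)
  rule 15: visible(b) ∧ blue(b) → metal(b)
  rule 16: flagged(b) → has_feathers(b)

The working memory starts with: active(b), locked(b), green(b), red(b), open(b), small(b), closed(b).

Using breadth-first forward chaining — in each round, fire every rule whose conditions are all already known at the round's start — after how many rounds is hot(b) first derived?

7

Round 1 fires rule 1, rule 6, giving visible(b), blue(b).
Round 2 fires rule 15, giving metal(b).
Round 3 fires rule 10, giving cold(b).
Round 4 fires rule 3, rule 5, giving penguin(b), p85(b).
Round 5 fires rule 8, giving flagged(b).
Round 6 fires rule 16, giving has_feathers(b).
Round 7 fires rule 11, rule 13, giving hot(b), signed(b).
hot(b) first appears in round 7.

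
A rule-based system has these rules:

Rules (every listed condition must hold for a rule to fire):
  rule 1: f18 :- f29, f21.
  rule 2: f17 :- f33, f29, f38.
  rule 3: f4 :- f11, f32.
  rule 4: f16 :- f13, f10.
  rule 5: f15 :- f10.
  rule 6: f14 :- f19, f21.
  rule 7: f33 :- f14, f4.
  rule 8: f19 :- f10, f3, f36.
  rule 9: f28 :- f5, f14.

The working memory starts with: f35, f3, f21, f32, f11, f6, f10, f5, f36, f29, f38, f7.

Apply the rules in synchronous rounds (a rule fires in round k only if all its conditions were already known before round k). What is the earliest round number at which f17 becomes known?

Round 1 fires rule 1, rule 3, rule 5, rule 8, giving f18, f4, f15, f19.
Round 2 fires rule 6, giving f14.
Round 3 fires rule 7, rule 9, giving f33, f28.
Round 4 fires rule 2, giving f17.
f17 first appears in round 4.

4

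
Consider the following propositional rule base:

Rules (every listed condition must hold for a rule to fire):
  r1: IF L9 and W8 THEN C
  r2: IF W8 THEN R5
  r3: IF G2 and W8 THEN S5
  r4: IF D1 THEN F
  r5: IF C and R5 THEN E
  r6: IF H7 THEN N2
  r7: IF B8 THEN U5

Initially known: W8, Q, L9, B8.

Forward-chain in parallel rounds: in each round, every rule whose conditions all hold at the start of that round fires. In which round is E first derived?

2

Round 1: r1 [IF L9 and W8 THEN C]; r2 [IF W8 THEN R5]; r7 [IF B8 THEN U5]. Adds C, R5, U5.
Round 2: r5 [IF C and R5 THEN E]. Adds E.
E first appears in round 2.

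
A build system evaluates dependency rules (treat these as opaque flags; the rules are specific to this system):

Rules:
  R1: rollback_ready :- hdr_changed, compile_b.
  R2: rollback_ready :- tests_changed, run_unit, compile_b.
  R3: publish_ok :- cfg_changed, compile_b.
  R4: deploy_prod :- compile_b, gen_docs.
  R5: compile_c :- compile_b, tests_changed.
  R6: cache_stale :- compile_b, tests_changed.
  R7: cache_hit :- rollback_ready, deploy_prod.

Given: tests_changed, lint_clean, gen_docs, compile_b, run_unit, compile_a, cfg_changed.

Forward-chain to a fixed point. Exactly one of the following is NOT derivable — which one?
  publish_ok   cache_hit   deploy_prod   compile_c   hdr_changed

hdr_changed

[1] R2 [rollback_ready :- tests_changed, run_unit, compile_b.]; R3 [publish_ok :- cfg_changed, compile_b.]; R4 [deploy_prod :- compile_b, gen_docs.]; R5 [compile_c :- compile_b, tests_changed.]; R6 [cache_stale :- compile_b, tests_changed.]. ⇒ new: rollback_ready, publish_ok, deploy_prod, compile_c, cache_stale.
[2] R7 [cache_hit :- rollback_ready, deploy_prod.]. ⇒ new: cache_hit.
Derived: cache_hit (round 2), deploy_prod (round 1), compile_c (round 1), publish_ok (round 1). hdr_changed never appears in any round.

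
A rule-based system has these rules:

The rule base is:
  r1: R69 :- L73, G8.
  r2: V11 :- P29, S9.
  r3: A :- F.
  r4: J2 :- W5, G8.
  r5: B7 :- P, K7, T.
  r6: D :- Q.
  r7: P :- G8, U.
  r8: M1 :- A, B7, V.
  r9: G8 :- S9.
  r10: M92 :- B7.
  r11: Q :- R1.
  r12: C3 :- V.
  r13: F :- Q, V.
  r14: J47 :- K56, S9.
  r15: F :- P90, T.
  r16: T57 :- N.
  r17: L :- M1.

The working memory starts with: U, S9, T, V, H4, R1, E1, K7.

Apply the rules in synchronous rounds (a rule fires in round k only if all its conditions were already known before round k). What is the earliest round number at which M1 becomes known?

Round 1: r9 [G8 :- S9.]; r11 [Q :- R1.]; r12 [C3 :- V.]. Adds G8, Q, C3.
Round 2: r6 [D :- Q.]; r7 [P :- G8, U.]; r13 [F :- Q, V.]. Adds D, P, F.
Round 3: r3 [A :- F.]; r5 [B7 :- P, K7, T.]. Adds A, B7.
Round 4: r8 [M1 :- A, B7, V.]; r10 [M92 :- B7.]. Adds M1, M92.
M1 first appears in round 4.

4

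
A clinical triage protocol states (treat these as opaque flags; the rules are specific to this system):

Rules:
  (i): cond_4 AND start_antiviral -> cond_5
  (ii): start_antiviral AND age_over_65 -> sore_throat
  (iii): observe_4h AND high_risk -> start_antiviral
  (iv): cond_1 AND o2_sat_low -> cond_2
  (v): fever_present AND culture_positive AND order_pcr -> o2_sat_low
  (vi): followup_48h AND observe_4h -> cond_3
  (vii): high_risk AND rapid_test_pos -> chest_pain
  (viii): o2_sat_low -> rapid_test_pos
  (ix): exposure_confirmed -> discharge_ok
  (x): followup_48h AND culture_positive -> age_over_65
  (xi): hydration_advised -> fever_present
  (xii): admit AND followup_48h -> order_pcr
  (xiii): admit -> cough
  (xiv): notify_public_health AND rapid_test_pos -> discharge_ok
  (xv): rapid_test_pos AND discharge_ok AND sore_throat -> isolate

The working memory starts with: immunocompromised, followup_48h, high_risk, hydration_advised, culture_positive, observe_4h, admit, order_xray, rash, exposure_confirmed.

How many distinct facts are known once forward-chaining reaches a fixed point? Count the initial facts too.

Round 1: (iii) [observe_4h AND high_risk -> start_antiviral]; (vi) [followup_48h AND observe_4h -> cond_3]; (ix) [exposure_confirmed -> discharge_ok]; (x) [followup_48h AND culture_positive -> age_over_65]; (xi) [hydration_advised -> fever_present]; (xii) [admit AND followup_48h -> order_pcr]; (xiii) [admit -> cough]. New: start_antiviral, cond_3, discharge_ok, age_over_65, fever_present, order_pcr, cough.
Round 2: (ii) [start_antiviral AND age_over_65 -> sore_throat]; (v) [fever_present AND culture_positive AND order_pcr -> o2_sat_low]. New: sore_throat, o2_sat_low.
Round 3: (viii) [o2_sat_low -> rapid_test_pos]. New: rapid_test_pos.
Round 4: (vii) [high_risk AND rapid_test_pos -> chest_pain]; (xv) [rapid_test_pos AND discharge_ok AND sore_throat -> isolate]. New: chest_pain, isolate.
Closure: {admit, age_over_65, chest_pain, cond_3, cough, culture_positive, discharge_ok, exposure_confirmed, fever_present, followup_48h, high_risk, hydration_advised, immunocompromised, isolate, o2_sat_low, observe_4h, order_pcr, order_xray, rapid_test_pos, rash, sore_throat, start_antiviral} — 22 facts.

22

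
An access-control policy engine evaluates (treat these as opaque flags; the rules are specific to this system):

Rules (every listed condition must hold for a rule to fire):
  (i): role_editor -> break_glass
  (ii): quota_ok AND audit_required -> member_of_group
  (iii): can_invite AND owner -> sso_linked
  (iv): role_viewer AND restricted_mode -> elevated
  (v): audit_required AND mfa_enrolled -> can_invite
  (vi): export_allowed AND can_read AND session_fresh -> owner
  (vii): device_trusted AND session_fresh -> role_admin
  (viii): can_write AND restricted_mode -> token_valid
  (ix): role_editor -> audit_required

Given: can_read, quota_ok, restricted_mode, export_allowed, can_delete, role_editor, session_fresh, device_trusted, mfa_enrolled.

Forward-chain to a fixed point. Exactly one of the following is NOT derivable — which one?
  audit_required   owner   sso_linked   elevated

Round 1: (i) [role_editor -> break_glass]; (vi) [export_allowed AND can_read AND session_fresh -> owner]; (vii) [device_trusted AND session_fresh -> role_admin]; (ix) [role_editor -> audit_required]. Adds break_glass, owner, role_admin, audit_required.
Round 2: (ii) [quota_ok AND audit_required -> member_of_group]; (v) [audit_required AND mfa_enrolled -> can_invite]. Adds member_of_group, can_invite.
Round 3: (iii) [can_invite AND owner -> sso_linked]. Adds sso_linked.
Derived: audit_required (round 1), sso_linked (round 3), owner (round 1). elevated never appears in any round.

elevated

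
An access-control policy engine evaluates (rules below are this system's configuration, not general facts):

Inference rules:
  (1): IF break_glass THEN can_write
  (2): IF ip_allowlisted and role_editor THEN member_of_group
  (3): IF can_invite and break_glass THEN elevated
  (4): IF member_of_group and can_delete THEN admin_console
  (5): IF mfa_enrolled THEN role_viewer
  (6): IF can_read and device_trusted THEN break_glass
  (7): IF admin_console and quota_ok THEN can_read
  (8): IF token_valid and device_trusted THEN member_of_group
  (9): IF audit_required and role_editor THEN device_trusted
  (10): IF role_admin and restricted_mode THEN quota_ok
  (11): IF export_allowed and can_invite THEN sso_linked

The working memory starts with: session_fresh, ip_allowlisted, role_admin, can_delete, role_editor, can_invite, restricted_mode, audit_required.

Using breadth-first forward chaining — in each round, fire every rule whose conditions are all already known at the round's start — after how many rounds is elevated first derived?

5

Round 1: (2) [IF ip_allowlisted and role_editor THEN member_of_group]; (9) [IF audit_required and role_editor THEN device_trusted]; (10) [IF role_admin and restricted_mode THEN quota_ok]. New: member_of_group, device_trusted, quota_ok.
Round 2: (4) [IF member_of_group and can_delete THEN admin_console]. New: admin_console.
Round 3: (7) [IF admin_console and quota_ok THEN can_read]. New: can_read.
Round 4: (6) [IF can_read and device_trusted THEN break_glass]. New: break_glass.
Round 5: (1) [IF break_glass THEN can_write]; (3) [IF can_invite and break_glass THEN elevated]. New: can_write, elevated.
elevated first appears in round 5.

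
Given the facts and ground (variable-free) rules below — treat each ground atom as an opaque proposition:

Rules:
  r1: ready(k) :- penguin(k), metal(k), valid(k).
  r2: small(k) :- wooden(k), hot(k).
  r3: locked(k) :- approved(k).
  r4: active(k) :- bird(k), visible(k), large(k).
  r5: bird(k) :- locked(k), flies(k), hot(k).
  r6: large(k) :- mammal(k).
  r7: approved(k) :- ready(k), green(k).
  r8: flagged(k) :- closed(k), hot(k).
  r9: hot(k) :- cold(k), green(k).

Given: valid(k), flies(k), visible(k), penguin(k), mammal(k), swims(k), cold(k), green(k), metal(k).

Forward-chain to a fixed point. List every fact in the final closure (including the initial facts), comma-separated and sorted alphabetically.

active(k), approved(k), bird(k), cold(k), flies(k), green(k), hot(k), large(k), locked(k), mammal(k), metal(k), penguin(k), ready(k), swims(k), valid(k), visible(k)

Round 1: r1 [ready(k) :- penguin(k), metal(k), valid(k).]; r6 [large(k) :- mammal(k).]; r9 [hot(k) :- cold(k), green(k).]. New: ready(k), large(k), hot(k).
Round 2: r7 [approved(k) :- ready(k), green(k).]. New: approved(k).
Round 3: r3 [locked(k) :- approved(k).]. New: locked(k).
Round 4: r5 [bird(k) :- locked(k), flies(k), hot(k).]. New: bird(k).
Round 5: r4 [active(k) :- bird(k), visible(k), large(k).]. New: active(k).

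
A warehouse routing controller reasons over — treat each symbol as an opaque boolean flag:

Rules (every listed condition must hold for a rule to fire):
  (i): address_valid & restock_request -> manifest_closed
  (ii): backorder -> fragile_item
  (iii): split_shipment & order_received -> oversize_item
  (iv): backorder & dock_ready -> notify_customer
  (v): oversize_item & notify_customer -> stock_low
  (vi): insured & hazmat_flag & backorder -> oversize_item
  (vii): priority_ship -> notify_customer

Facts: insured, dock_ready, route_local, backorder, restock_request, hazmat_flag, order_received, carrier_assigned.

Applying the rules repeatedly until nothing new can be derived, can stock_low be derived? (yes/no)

Round 1 fires (ii), (iv), (vi), giving fragile_item, notify_customer, oversize_item.
Round 2 fires (v), giving stock_low.
stock_low appears in round 2, so it is derivable.

yes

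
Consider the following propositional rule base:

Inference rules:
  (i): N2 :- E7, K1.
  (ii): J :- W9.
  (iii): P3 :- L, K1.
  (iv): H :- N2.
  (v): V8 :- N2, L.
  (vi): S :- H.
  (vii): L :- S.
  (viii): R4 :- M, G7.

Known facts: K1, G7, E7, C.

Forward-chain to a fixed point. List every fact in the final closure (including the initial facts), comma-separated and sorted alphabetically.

[1] (i) [N2 :- E7, K1.]. ⇒ new: N2.
[2] (iv) [H :- N2.]. ⇒ new: H.
[3] (vi) [S :- H.]. ⇒ new: S.
[4] (vii) [L :- S.]. ⇒ new: L.
[5] (iii) [P3 :- L, K1.]; (v) [V8 :- N2, L.]. ⇒ new: P3, V8.

C, E7, G7, H, K1, L, N2, P3, S, V8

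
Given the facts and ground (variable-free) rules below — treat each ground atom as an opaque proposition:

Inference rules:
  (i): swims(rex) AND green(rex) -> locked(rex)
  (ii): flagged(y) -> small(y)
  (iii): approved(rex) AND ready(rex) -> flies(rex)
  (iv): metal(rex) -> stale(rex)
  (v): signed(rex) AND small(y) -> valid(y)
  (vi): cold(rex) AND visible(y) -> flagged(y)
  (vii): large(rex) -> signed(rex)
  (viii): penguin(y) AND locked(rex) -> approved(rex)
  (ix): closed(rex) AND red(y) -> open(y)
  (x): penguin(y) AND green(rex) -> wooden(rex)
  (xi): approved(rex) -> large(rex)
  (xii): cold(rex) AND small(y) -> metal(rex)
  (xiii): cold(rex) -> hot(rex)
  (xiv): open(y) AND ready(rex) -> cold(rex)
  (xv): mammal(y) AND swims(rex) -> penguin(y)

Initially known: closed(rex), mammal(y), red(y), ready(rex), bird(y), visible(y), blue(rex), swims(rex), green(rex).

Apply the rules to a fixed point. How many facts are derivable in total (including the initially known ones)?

Round 1: (i) [swims(rex) AND green(rex) -> locked(rex)]; (ix) [closed(rex) AND red(y) -> open(y)]; (xv) [mammal(y) AND swims(rex) -> penguin(y)]. New: locked(rex), open(y), penguin(y).
Round 2: (viii) [penguin(y) AND locked(rex) -> approved(rex)]; (x) [penguin(y) AND green(rex) -> wooden(rex)]; (xiv) [open(y) AND ready(rex) -> cold(rex)]. New: approved(rex), wooden(rex), cold(rex).
Round 3: (iii) [approved(rex) AND ready(rex) -> flies(rex)]; (vi) [cold(rex) AND visible(y) -> flagged(y)]; (xi) [approved(rex) -> large(rex)]; (xiii) [cold(rex) -> hot(rex)]. New: flies(rex), flagged(y), large(rex), hot(rex).
Round 4: (ii) [flagged(y) -> small(y)]; (vii) [large(rex) -> signed(rex)]. New: small(y), signed(rex).
Round 5: (v) [signed(rex) AND small(y) -> valid(y)]; (xii) [cold(rex) AND small(y) -> metal(rex)]. New: valid(y), metal(rex).
Round 6: (iv) [metal(rex) -> stale(rex)]. New: stale(rex).
Closure: {approved(rex), bird(y), blue(rex), closed(rex), cold(rex), flagged(y), flies(rex), green(rex), hot(rex), large(rex), locked(rex), mammal(y), metal(rex), open(y), penguin(y), ready(rex), red(y), signed(rex), small(y), stale(rex), swims(rex), valid(y), visible(y), wooden(rex)} — 24 facts.

24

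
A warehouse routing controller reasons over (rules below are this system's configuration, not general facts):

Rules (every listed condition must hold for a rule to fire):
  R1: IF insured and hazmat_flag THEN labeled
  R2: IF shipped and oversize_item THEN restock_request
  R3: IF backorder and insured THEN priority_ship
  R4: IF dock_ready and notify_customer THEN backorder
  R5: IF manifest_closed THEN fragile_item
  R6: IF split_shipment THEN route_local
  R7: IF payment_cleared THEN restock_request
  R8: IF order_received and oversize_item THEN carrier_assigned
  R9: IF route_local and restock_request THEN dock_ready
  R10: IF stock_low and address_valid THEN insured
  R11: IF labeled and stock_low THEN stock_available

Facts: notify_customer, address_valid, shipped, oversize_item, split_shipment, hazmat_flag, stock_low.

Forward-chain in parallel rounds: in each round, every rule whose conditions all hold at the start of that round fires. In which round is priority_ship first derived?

4

[1] R2 [IF shipped and oversize_item THEN restock_request]; R6 [IF split_shipment THEN route_local]; R10 [IF stock_low and address_valid THEN insured]. ⇒ new: restock_request, route_local, insured.
[2] R1 [IF insured and hazmat_flag THEN labeled]; R9 [IF route_local and restock_request THEN dock_ready]. ⇒ new: labeled, dock_ready.
[3] R4 [IF dock_ready and notify_customer THEN backorder]; R11 [IF labeled and stock_low THEN stock_available]. ⇒ new: backorder, stock_available.
[4] R3 [IF backorder and insured THEN priority_ship]. ⇒ new: priority_ship.
priority_ship first appears in round 4.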